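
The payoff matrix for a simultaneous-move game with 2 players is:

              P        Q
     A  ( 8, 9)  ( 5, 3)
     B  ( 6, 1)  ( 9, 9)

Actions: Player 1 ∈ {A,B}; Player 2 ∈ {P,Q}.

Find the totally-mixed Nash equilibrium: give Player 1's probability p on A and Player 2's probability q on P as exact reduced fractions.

p=4/7, q=2/3

P1 indiff ⇒ q·8+(1-q)·5 = q·6+(1-q)·9 ⇒ q(2) = (1-q)(4) ⇒ q = 2/3
P2 indiff ⇒ p·9+(1-p)·1 = p·3+(1-p)·9 ⇒ p(6) = (1-p)(8) ⇒ p = 4/7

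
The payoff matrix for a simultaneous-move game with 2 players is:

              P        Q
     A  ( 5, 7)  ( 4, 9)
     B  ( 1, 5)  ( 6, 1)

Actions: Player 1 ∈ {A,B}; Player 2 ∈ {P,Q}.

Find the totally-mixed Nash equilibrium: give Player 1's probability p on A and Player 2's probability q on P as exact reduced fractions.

P1 indiff ⇒ q·5+(1-q)·4 = q·1+(1-q)·6 ⇒ q(4) = (1-q)(2) ⇒ q = 1/3
P2 indiff ⇒ p·7+(1-p)·5 = p·9+(1-p)·1 ⇒ p(-2) = (1-p)(-4) ⇒ p = 2/3

p=2/3, q=1/3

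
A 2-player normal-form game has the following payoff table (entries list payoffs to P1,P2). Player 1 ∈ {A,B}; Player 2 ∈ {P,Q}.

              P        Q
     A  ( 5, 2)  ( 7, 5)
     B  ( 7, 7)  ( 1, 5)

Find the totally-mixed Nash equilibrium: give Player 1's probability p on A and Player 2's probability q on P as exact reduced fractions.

p=2/5, q=3/4

P1 indiff ⇒ q·5+(1-q)·7 = q·7+(1-q)·1 ⇒ q(-2) = (1-q)(-6) ⇒ q = 3/4
P2 indiff ⇒ p·2+(1-p)·7 = p·5+(1-p)·5 ⇒ p(-3) = (1-p)(-2) ⇒ p = 2/5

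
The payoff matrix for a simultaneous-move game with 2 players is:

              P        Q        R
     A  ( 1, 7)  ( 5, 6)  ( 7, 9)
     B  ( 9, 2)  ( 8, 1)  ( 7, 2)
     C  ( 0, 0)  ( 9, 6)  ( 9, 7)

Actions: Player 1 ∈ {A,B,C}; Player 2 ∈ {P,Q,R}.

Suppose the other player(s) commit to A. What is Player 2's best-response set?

u_2(P vs A) = 7
u_2(Q vs A) = 6
u_2(R vs A) = 9
max payoff 9 at {R}

P2 best: {R}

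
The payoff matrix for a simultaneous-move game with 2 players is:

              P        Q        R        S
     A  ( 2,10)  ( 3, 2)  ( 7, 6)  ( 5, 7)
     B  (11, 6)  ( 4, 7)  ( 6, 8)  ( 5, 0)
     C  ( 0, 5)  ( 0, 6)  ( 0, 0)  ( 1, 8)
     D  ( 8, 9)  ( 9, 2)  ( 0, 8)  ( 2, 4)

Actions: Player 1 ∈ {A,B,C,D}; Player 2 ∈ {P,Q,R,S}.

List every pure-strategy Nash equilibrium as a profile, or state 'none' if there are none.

No pure NE.

(A,P): not NE [P1→B gives 11>2]
(A,Q): not NE [P1→D gives 9>3; P2→P gives 10>2]
(A,R): not NE [P2→P gives 10>6]
(A,S): not NE [P2→P gives 10>7]
(B,P): not NE [P2→R gives 8>6]
(B,Q): not NE [P1→D gives 9>4; P2→R gives 8>7]
(B,R): not NE [P1→A gives 7>6]
(B,S): not NE [P2→R gives 8>0]
(C,P): not NE [P1→B gives 11>0; P2→S gives 8>5]
(C,Q): not NE [P1→D gives 9>0; P2→S gives 8>6]
(C,R): not NE [P1→A gives 7>0; P2→S gives 8>0]
(C,S): not NE [P1→B gives 5>1]
(D,P): not NE [P1→B gives 11>8]
(D,Q): not NE [P2→P gives 9>2]
(D,R): not NE [P1→A gives 7>0; P2→P gives 9>8]
(D,S): not NE [P1→B gives 5>2; P2→P gives 9>4]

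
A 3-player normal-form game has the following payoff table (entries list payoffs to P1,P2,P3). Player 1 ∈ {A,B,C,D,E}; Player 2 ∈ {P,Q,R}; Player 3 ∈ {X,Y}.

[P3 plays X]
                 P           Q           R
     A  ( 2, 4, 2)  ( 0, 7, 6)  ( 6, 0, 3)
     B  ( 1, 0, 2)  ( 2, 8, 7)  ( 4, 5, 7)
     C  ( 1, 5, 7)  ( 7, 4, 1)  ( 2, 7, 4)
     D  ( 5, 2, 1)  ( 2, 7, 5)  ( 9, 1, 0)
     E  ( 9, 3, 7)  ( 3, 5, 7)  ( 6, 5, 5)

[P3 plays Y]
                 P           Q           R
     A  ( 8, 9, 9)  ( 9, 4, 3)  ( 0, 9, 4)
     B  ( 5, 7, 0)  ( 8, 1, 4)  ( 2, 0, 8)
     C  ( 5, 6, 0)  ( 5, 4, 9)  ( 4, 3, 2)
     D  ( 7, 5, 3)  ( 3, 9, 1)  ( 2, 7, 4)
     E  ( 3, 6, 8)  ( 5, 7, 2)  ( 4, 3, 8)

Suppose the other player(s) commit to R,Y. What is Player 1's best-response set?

BR_1 = {C,E}

u_1(A vs R,Y) = 0
u_1(B vs R,Y) = 2
u_1(C vs R,Y) = 4
u_1(D vs R,Y) = 2
u_1(E vs R,Y) = 4
max payoff 4 at {C,E}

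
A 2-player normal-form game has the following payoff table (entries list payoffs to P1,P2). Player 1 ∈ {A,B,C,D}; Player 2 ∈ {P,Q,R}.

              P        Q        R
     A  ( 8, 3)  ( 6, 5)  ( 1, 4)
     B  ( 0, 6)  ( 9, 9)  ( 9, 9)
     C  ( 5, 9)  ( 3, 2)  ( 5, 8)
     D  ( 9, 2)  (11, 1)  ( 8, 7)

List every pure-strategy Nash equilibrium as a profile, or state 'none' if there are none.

PSNE = {(B,R)}

(A,P): not NE [P1→D gives 9>8; P2→Q gives 5>3]
(A,Q): not NE [P1→D gives 11>6]
(A,R): not NE [P1→B gives 9>1; P2→Q gives 5>4]
(B,P): not NE [P1→D gives 9>0; P2→R gives 9>6]
(B,Q): not NE [P1→D gives 11>9]
(B,R): NE
(C,P): not NE [P1→D gives 9>5]
(C,Q): not NE [P1→D gives 11>3; P2→P gives 9>2]
(C,R): not NE [P1→B gives 9>5; P2→P gives 9>8]
(D,P): not NE [P2→R gives 7>2]
(D,Q): not NE [P2→R gives 7>1]
(D,R): not NE [P1→B gives 9>8]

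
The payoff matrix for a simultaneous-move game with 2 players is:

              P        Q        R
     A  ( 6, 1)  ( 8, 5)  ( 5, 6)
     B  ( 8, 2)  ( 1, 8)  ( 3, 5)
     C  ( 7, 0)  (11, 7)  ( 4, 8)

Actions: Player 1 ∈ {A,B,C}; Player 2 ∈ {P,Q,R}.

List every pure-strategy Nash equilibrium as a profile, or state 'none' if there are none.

PSNE = {(A,R)}

(A,P): not NE [P1→B gives 8>6; P2→R gives 6>1]
(A,Q): not NE [P1→C gives 11>8; P2→R gives 6>5]
(A,R): NE
(B,P): not NE [P2→Q gives 8>2]
(B,Q): not NE [P1→C gives 11>1]
(B,R): not NE [P1→A gives 5>3; P2→Q gives 8>5]
(C,P): not NE [P1→B gives 8>7; P2→R gives 8>0]
(C,Q): not NE [P2→R gives 8>7]
(C,R): not NE [P1→A gives 5>4]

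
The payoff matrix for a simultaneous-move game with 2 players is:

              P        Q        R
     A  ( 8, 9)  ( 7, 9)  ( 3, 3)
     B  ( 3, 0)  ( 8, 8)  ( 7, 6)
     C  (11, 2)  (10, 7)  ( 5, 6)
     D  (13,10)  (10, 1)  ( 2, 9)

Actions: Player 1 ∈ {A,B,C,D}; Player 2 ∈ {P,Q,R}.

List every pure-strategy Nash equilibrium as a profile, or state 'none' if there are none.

(A,P): not NE [P1→D gives 13>8]
(A,Q): not NE [P1→D gives 10>7]
(A,R): not NE [P1→B gives 7>3; P2→Q gives 9>3]
(B,P): not NE [P1→D gives 13>3; P2→Q gives 8>0]
(B,Q): not NE [P1→D gives 10>8]
(B,R): not NE [P2→Q gives 8>6]
(C,P): not NE [P1→D gives 13>11; P2→Q gives 7>2]
(C,Q): NE
(C,R): not NE [P1→B gives 7>5; P2→Q gives 7>6]
(D,P): NE
(D,Q): not NE [P2→P gives 10>1]
(D,R): not NE [P1→B gives 7>2; P2→P gives 10>9]

NE set: (C,Q), (D,P)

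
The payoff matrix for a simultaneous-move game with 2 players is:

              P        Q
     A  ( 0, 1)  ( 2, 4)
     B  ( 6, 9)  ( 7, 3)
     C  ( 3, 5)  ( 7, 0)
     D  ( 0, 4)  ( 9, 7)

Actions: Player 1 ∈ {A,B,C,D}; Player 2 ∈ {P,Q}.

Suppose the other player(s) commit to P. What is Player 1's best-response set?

argmax u_1 = {B}

u_1(A vs P) = 0
u_1(B vs P) = 6
u_1(C vs P) = 3
u_1(D vs P) = 0
max payoff 6 at {B}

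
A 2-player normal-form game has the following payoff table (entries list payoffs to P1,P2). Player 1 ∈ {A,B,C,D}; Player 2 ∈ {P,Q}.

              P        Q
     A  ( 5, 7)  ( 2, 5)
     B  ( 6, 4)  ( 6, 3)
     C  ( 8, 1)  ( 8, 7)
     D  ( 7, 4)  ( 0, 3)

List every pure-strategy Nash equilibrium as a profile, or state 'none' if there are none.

PSNE = {(C,Q)}

(A,P): not NE [P1→C gives 8>5]
(A,Q): not NE [P1→C gives 8>2; P2→P gives 7>5]
(B,P): not NE [P1→C gives 8>6]
(B,Q): not NE [P1→C gives 8>6; P2→P gives 4>3]
(C,P): not NE [P2→Q gives 7>1]
(C,Q): NE
(D,P): not NE [P1→C gives 8>7]
(D,Q): not NE [P1→C gives 8>0; P2→P gives 4>3]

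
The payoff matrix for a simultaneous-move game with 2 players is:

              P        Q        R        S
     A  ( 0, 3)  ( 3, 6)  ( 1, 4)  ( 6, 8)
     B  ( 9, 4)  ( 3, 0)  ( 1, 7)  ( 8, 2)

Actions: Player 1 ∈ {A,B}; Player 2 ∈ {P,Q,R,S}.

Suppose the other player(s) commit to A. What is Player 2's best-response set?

u_2(P vs A) = 3
u_2(Q vs A) = 6
u_2(R vs A) = 4
u_2(S vs A) = 8
max payoff 8 at {S}

P2 best: {S}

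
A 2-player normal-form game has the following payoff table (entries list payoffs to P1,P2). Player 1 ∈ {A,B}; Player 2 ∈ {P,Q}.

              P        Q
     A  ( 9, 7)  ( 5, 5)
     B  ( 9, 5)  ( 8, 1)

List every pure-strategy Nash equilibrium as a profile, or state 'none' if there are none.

(A,P): NE
(A,Q): not NE [P1→B gives 8>5; P2→P gives 7>5]
(B,P): NE
(B,Q): not NE [P2→P gives 5>1]

Nash profiles: (A,P), (B,P)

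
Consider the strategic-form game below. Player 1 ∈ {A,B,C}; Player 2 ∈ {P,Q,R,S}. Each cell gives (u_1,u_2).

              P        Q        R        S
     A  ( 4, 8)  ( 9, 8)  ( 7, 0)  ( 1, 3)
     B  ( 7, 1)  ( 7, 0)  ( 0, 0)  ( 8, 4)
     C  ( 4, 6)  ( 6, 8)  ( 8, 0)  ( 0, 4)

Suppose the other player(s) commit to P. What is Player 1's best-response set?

P1 best: {B}

u_1(A vs P) = 4
u_1(B vs P) = 7
u_1(C vs P) = 4
max payoff 7 at {B}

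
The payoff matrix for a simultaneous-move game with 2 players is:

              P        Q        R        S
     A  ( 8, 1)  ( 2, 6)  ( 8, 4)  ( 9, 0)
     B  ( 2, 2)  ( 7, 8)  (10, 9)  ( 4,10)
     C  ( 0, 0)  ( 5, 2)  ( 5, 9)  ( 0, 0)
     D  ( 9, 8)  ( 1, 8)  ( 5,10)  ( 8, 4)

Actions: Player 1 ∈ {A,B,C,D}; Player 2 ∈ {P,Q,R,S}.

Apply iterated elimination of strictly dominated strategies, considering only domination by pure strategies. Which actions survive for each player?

Survivors P1:{A,B} P2:{Q,R,S}

P1 drop C (B beats it: P:2>0 Q:7>5 R:10>5 S:4>0)
P2 drop P (R beats it: A:4>1 B:9>2 D:10>8)
P1 drop D (A beats it: Q:2>1 R:8>5 S:9>8)
P1→{A,B} P2→{Q,R,S}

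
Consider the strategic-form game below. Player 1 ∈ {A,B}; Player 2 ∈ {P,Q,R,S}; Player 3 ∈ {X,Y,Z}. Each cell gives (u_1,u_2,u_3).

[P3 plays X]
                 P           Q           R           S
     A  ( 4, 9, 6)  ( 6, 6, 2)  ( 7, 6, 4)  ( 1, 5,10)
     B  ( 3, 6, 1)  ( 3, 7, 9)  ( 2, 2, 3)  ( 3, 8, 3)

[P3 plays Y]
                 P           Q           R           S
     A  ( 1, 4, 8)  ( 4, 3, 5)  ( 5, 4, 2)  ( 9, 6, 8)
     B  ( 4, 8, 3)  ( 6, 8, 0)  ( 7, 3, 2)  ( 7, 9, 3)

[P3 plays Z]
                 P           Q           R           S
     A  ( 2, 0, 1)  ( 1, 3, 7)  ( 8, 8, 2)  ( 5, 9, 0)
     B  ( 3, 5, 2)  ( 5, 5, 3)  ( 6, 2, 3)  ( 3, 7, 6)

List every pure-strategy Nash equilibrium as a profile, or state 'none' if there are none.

(A,P,X): not NE [P3→Y gives 8>6]
(A,P,Y): not NE [P1→B gives 4>1; P2→S gives 6>4]
(A,P,Z): not NE [P1→B gives 3>2; P2→S gives 9>0; P3→Y gives 8>1]
(A,Q,X): not NE [P2→P gives 9>6; P3→Z gives 7>2]
(A,Q,Y): not NE [P1→B gives 6>4; P2→S gives 6>3; P3→Z gives 7>5]
(A,Q,Z): not NE [P1→B gives 5>1; P2→S gives 9>3]
(A,R,X): not NE [P2→P gives 9>6]
(A,R,Y): not NE [P1→B gives 7>5; P2→S gives 6>4; P3→X gives 4>2]
(A,R,Z): not NE [P2→S gives 9>8; P3→X gives 4>2]
(A,S,X): not NE [P1→B gives 3>1; P2→P gives 9>5]
(A,S,Y): not NE [P3→X gives 10>8]
(A,S,Z): not NE [P3→X gives 10>0]
(B,P,X): not NE [P1→A gives 4>3; P2→S gives 8>6; P3→Y gives 3>1]
(B,P,Y): not NE [P2→S gives 9>8]
(B,P,Z): not NE [P2→S gives 7>5; P3→Y gives 3>2]
(B,Q,X): not NE [P1→A gives 6>3; P2→S gives 8>7]
(B,Q,Y): not NE [P2→S gives 9>8; P3→X gives 9>0]
(B,Q,Z): not NE [P2→S gives 7>5; P3→X gives 9>3]
(B,R,X): not NE [P1→A gives 7>2; P2→S gives 8>2]
(B,R,Y): not NE [P2→S gives 9>3; P3→Z gives 3>2]
(B,R,Z): not NE [P1→A gives 8>6; P2→S gives 7>2]
(B,S,X): not NE [P3→Z gives 6>3]
(B,S,Y): not NE [P1→A gives 9>7; P3→Z gives 6>3]
(B,S,Z): not NE [P1→A gives 5>3]

Equilibria: none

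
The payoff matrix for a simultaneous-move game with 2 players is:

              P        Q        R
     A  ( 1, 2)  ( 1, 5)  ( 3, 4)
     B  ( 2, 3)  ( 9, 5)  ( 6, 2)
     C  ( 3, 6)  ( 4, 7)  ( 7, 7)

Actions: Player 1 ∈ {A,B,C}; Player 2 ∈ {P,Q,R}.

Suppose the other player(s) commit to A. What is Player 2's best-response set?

P2 best: {Q}

u_2(P vs A) = 2
u_2(Q vs A) = 5
u_2(R vs A) = 4
max payoff 5 at {Q}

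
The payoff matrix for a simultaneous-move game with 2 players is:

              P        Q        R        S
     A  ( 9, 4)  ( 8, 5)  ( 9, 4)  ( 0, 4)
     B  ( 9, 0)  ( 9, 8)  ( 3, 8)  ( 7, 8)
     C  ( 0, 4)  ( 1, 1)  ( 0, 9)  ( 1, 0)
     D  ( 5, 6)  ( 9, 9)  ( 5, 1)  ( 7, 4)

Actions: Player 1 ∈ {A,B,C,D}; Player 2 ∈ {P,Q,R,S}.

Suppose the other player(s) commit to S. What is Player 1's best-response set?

u_1(A vs S) = 0
u_1(B vs S) = 7
u_1(C vs S) = 1
u_1(D vs S) = 7
max payoff 7 at {B,D}

P1 best: {B,D}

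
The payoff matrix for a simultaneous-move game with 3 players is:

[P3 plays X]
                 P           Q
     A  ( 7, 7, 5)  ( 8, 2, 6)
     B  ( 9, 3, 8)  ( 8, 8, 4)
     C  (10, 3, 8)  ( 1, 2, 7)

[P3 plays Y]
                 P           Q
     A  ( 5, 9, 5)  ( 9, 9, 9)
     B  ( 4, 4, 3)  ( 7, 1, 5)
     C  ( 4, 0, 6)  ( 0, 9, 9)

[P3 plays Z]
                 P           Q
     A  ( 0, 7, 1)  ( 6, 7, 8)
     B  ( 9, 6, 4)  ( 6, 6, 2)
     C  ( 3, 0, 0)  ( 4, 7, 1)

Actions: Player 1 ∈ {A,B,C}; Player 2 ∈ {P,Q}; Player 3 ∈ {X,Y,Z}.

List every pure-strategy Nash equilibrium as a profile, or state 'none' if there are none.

Nash profiles: (A,P,Y), (A,Q,Y), (C,P,X)

(A,P,X): not NE [P1→C gives 10>7]
(A,P,Y): NE
(A,P,Z): not NE [P1→B gives 9>0; P3→Y gives 5>1]
(A,Q,X): not NE [P2→P gives 7>2; P3→Y gives 9>6]
(A,Q,Y): NE
(A,Q,Z): not NE [P3→Y gives 9>8]
(B,P,X): not NE [P1→C gives 10>9; P2→Q gives 8>3]
(B,P,Y): not NE [P1→A gives 5>4; P3→X gives 8>3]
(B,P,Z): not NE [P3→X gives 8>4]
(B,Q,X): not NE [P3→Y gives 5>4]
(B,Q,Y): not NE [P1→A gives 9>7; P2→P gives 4>1]
(B,Q,Z): not NE [P3→Y gives 5>2]
(C,P,X): NE
(C,P,Y): not NE [P1→A gives 5>4; P2→Q gives 9>0; P3→X gives 8>6]
(C,P,Z): not NE [P1→B gives 9>3; P2→Q gives 7>0; P3→X gives 8>0]
(C,Q,X): not NE [P1→B gives 8>1; P2→P gives 3>2; P3→Y gives 9>7]
(C,Q,Y): not NE [P1→A gives 9>0]
(C,Q,Z): not NE [P1→B gives 6>4; P3→Y gives 9>1]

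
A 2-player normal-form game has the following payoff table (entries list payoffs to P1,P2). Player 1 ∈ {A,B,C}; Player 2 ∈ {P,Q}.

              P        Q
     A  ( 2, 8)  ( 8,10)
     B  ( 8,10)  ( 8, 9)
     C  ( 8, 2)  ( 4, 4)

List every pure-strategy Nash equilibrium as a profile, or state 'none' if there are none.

(A,P): not NE [P1→C gives 8>2; P2→Q gives 10>8]
(A,Q): NE
(B,P): NE
(B,Q): not NE [P2→P gives 10>9]
(C,P): not NE [P2→Q gives 4>2]
(C,Q): not NE [P1→B gives 8>4]

PSNE = {(A,Q), (B,P)}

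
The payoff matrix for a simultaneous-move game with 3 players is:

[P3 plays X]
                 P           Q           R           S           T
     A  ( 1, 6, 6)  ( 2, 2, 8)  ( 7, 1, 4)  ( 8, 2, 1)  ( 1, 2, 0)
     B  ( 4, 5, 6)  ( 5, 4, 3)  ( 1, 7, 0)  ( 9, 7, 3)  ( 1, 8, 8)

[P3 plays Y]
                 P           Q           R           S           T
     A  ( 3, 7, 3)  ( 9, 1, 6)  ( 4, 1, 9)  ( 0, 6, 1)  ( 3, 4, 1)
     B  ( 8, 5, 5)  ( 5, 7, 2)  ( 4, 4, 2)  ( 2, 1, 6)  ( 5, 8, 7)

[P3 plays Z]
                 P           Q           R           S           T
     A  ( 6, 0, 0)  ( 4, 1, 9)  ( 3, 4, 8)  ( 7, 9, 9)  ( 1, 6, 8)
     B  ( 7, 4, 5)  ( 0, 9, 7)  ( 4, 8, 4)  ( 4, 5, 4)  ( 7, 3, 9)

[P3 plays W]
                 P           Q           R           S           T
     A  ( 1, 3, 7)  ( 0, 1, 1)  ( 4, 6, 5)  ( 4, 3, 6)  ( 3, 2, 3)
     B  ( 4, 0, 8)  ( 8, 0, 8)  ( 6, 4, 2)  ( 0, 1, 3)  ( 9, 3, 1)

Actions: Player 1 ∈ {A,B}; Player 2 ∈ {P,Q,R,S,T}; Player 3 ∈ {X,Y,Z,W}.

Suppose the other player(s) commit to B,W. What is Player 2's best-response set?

u_2(P vs B,W) = 0
u_2(Q vs B,W) = 0
u_2(R vs B,W) = 4
u_2(S vs B,W) = 1
u_2(T vs B,W) = 3
max payoff 4 at {R}

BR_2 = {R}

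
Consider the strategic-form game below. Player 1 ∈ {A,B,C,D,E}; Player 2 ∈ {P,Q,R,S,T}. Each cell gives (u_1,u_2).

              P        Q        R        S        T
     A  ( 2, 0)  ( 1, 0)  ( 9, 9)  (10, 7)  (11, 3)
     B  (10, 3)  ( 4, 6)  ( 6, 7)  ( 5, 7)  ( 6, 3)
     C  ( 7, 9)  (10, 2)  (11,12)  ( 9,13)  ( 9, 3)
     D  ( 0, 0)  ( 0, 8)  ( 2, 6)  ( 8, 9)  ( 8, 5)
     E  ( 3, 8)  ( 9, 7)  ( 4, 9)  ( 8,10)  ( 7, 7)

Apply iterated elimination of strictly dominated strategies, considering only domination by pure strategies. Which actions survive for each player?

IESDS → P1:{A,C} P2:{R,S}

P1 drop D (A beats it: P:2>0 Q:1>0 R:9>2 S:10>8 T:11>8)
P1 drop E (C beats it: P:7>3 Q:10>9 R:11>4 S:9>8 T:9>7)
P2 drop P (R beats it: A:9>0 B:7>3 C:12>9)
P1 drop B (C beats it: Q:10>4 R:11>6 S:9>5 T:9>6)
P2 drop Q (R beats it: A:9>0 C:12>2)
P2 drop T (R beats it: A:9>3 C:12>3)
P1→{A,C} P2→{R,S}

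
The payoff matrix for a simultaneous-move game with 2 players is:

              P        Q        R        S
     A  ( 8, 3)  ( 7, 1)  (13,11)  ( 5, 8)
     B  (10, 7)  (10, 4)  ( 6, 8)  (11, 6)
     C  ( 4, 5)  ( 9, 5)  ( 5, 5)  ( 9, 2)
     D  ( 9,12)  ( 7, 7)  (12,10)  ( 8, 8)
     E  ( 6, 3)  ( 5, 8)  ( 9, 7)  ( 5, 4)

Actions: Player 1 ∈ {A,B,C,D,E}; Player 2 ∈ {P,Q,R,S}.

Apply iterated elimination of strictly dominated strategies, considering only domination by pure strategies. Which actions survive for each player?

Survivors P1:{A,B,D} P2:{P,R}

P1 drop C (B beats it: P:10>4 Q:10>9 R:6>5 S:11>9)
P1 drop E (D beats it: P:9>6 Q:7>5 R:12>9 S:8>5)
P2 drop Q (P beats it: A:3>1 B:7>4 D:12>7)
P2 drop S (R beats it: A:11>8 B:8>6 D:10>8)
P1→{A,B,D} P2→{P,R}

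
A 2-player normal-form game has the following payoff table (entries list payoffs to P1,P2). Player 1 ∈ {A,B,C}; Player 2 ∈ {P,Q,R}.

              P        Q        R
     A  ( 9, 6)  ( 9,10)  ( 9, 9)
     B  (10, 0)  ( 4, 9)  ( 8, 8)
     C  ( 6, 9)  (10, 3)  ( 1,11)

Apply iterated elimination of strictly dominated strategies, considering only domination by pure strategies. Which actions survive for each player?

P2 drop P (R beats it: A:9>6 B:8>0 C:11>9)
P1 drop B (A beats it: Q:9>4 R:9>8)
P1→{A,C} P2→{Q,R}

Survivors P1:{A,C} P2:{Q,R}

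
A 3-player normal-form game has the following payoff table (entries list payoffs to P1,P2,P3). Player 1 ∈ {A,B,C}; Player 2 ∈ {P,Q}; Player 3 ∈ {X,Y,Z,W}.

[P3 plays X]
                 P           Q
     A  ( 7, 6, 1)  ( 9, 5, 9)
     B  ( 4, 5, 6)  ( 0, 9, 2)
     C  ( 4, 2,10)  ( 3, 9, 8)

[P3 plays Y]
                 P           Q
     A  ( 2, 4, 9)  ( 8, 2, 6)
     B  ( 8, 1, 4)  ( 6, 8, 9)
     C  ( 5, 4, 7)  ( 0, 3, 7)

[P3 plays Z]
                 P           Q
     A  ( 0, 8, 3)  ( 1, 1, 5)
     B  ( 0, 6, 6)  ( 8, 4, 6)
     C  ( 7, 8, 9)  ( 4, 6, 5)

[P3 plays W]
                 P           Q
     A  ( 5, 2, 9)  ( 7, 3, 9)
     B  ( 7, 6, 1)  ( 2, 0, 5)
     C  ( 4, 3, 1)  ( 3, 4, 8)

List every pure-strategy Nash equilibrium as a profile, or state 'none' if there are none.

PSNE = {(A,Q,W)}

(A,P,X): not NE [P3→W gives 9>1]
(A,P,Y): not NE [P1→B gives 8>2]
(A,P,Z): not NE [P1→C gives 7>0; P3→W gives 9>3]
(A,P,W): not NE [P1→B gives 7>5; P2→Q gives 3>2]
(A,Q,X): not NE [P2→P gives 6>5]
(A,Q,Y): not NE [P2→P gives 4>2; P3→W gives 9>6]
(A,Q,Z): not NE [P1→B gives 8>1; P2→P gives 8>1; P3→W gives 9>5]
(A,Q,W): NE
(B,P,X): not NE [P1→A gives 7>4; P2→Q gives 9>5]
(B,P,Y): not NE [P2→Q gives 8>1; P3→Z gives 6>4]
(B,P,Z): not NE [P1→C gives 7>0]
(B,P,W): not NE [P3→Z gives 6>1]
(B,Q,X): not NE [P1→A gives 9>0; P3→Y gives 9>2]
(B,Q,Y): not NE [P1→A gives 8>6]
(B,Q,Z): not NE [P2→P gives 6>4; P3→Y gives 9>6]
(B,Q,W): not NE [P1→A gives 7>2; P2→P gives 6>0; P3→Y gives 9>5]
(C,P,X): not NE [P1→A gives 7>4; P2→Q gives 9>2]
(C,P,Y): not NE [P1→B gives 8>5; P3→X gives 10>7]
(C,P,Z): not NE [P3→X gives 10>9]
(C,P,W): not NE [P1→B gives 7>4; P2→Q gives 4>3; P3→X gives 10>1]
(C,Q,X): not NE [P1→A gives 9>3]
(C,Q,Y): not NE [P1→A gives 8>0; P2→P gives 4>3; P3→W gives 8>7]
(C,Q,Z): not NE [P1→B gives 8>4; P2→P gives 8>6; P3→W gives 8>5]
(C,Q,W): not NE [P1→A gives 7>3]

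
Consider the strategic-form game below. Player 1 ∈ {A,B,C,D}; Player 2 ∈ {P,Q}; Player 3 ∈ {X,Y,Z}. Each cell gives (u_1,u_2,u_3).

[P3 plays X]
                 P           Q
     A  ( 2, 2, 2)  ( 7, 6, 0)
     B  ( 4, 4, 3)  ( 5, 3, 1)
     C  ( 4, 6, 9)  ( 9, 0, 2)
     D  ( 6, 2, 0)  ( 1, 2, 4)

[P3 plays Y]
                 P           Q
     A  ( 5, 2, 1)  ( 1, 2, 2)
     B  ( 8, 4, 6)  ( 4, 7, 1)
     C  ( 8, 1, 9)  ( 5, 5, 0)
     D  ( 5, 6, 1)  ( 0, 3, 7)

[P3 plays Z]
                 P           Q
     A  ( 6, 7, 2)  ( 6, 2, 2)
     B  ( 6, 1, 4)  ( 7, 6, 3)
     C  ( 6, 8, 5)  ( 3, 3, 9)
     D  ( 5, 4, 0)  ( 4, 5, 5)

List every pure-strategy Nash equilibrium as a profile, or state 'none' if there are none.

(A,P,X): not NE [P1→D gives 6>2; P2→Q gives 6>2]
(A,P,Y): not NE [P1→C gives 8>5; P3→Z gives 2>1]
(A,P,Z): NE
(A,Q,X): not NE [P1→C gives 9>7; P3→Z gives 2>0]
(A,Q,Y): not NE [P1→C gives 5>1]
(A,Q,Z): not NE [P1→B gives 7>6; P2→P gives 7>2]
(B,P,X): not NE [P1→D gives 6>4; P3→Y gives 6>3]
(B,P,Y): not NE [P2→Q gives 7>4]
(B,P,Z): not NE [P2→Q gives 6>1; P3→Y gives 6>4]
(B,Q,X): not NE [P1→C gives 9>5; P2→P gives 4>3; P3→Z gives 3>1]
(B,Q,Y): not NE [P1→C gives 5>4; P3→Z gives 3>1]
(B,Q,Z): NE
(C,P,X): not NE [P1→D gives 6>4]
(C,P,Y): not NE [P2→Q gives 5>1]
(C,P,Z): not NE [P3→Y gives 9>5]
(C,Q,X): not NE [P2→P gives 6>0; P3→Z gives 9>2]
(C,Q,Y): not NE [P3→Z gives 9>0]
(C,Q,Z): not NE [P1→B gives 7>3; P2→P gives 8>3]
(D,P,X): not NE [P3→Y gives 1>0]
(D,P,Y): not NE [P1→C gives 8>5]
(D,P,Z): not NE [P1→C gives 6>5; P2→Q gives 5>4; P3→Y gives 1>0]
(D,Q,X): not NE [P1→C gives 9>1; P3→Y gives 7>4]
(D,Q,Y): not NE [P1→C gives 5>0; P2→P gives 6>3]
(D,Q,Z): not NE [P1→B gives 7>4; P3→Y gives 7>5]

NE set: (A,P,Z), (B,Q,Z)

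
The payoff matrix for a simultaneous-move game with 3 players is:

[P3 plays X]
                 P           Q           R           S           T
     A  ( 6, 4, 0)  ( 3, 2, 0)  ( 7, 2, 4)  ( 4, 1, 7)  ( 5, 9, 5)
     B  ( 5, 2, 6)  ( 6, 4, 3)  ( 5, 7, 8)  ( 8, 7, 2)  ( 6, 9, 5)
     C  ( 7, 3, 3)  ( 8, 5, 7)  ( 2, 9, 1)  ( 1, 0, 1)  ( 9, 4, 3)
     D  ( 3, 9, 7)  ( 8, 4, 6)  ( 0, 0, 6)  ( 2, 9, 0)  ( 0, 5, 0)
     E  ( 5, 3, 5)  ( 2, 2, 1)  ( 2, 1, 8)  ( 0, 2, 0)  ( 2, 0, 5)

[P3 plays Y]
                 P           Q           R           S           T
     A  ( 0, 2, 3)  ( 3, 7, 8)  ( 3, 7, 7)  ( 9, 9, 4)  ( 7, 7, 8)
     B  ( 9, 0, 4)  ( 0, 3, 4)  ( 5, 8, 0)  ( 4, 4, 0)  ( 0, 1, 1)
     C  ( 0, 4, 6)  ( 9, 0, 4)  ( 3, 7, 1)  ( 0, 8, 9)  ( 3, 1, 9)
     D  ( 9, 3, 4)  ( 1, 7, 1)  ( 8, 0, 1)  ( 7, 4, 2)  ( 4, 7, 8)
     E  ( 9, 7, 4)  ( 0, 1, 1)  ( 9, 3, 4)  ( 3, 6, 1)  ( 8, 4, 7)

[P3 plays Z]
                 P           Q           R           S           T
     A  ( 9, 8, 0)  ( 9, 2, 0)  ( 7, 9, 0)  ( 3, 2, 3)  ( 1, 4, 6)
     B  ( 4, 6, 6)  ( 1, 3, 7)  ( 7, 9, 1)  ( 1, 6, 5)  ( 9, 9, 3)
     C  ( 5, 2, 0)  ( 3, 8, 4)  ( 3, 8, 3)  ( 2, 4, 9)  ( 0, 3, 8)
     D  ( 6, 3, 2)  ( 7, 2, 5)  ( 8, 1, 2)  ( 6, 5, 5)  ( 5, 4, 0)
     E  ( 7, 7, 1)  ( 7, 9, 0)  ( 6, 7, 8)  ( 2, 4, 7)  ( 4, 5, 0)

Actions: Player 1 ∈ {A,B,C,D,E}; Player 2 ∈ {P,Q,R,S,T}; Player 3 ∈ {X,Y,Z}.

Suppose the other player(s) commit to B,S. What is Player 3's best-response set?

u_3(X vs B,S) = 2
u_3(Y vs B,S) = 0
u_3(Z vs B,S) = 5
max payoff 5 at {Z}

P3 best: {Z}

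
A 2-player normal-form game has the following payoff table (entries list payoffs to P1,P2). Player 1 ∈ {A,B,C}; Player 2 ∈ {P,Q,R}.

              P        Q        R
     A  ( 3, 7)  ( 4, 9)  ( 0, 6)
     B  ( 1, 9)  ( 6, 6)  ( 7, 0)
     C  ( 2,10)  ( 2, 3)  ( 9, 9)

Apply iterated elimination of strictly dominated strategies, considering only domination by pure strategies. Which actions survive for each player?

IESDS → P1:{A,B} P2:{P,Q}

P2 drop R (P beats it: A:7>6 B:9>0 C:10>9)
P1 drop C (A beats it: P:3>2 Q:4>2)
P1→{A,B} P2→{P,Q}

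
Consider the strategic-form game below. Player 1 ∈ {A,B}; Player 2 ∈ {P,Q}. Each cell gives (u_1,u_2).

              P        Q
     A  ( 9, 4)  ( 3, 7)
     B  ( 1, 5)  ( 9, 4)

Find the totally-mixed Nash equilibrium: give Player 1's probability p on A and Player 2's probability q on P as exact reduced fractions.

P1 mixes 1/4 on A; P2 mixes 3/7 on P

P1 indiff ⇒ q·9+(1-q)·3 = q·1+(1-q)·9 ⇒ q(8) = (1-q)(6) ⇒ q = 3/7
P2 indiff ⇒ p·4+(1-p)·5 = p·7+(1-p)·4 ⇒ p(-3) = (1-p)(-1) ⇒ p = 1/4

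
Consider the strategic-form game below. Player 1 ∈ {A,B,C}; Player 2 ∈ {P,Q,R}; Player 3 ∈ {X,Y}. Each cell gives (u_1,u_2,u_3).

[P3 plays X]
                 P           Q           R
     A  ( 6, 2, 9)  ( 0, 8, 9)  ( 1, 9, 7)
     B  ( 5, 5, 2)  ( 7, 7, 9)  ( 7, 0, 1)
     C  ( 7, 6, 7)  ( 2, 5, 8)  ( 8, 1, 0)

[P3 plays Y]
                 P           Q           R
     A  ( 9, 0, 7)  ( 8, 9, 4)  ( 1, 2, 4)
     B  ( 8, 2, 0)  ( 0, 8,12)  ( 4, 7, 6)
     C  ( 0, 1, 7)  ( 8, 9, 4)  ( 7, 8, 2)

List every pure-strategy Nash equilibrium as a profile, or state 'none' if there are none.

(A,P,X): not NE [P1→C gives 7>6; P2→R gives 9>2]
(A,P,Y): not NE [P2→Q gives 9>0; P3→X gives 9>7]
(A,Q,X): not NE [P1→B gives 7>0; P2→R gives 9>8]
(A,Q,Y): not NE [P3→X gives 9>4]
(A,R,X): not NE [P1→C gives 8>1]
(A,R,Y): not NE [P1→C gives 7>1; P2→Q gives 9>2; P3→X gives 7>4]
(B,P,X): not NE [P1→C gives 7>5; P2→Q gives 7>5]
(B,P,Y): not NE [P1→A gives 9>8; P2→Q gives 8>2; P3→X gives 2>0]
(B,Q,X): not NE [P3→Y gives 12>9]
(B,Q,Y): not NE [P1→C gives 8>0]
(B,R,X): not NE [P1→C gives 8>7; P2→Q gives 7>0; P3→Y gives 6>1]
(B,R,Y): not NE [P1→C gives 7>4; P2→Q gives 8>7]
(C,P,X): NE
(C,P,Y): not NE [P1→A gives 9>0; P2→Q gives 9>1]
(C,Q,X): not NE [P1→B gives 7>2; P2→P gives 6>5]
(C,Q,Y): not NE [P3→X gives 8>4]
(C,R,X): not NE [P2→P gives 6>1; P3→Y gives 2>0]
(C,R,Y): not NE [P2→Q gives 9>8]

PSNE = {(C,P,X)}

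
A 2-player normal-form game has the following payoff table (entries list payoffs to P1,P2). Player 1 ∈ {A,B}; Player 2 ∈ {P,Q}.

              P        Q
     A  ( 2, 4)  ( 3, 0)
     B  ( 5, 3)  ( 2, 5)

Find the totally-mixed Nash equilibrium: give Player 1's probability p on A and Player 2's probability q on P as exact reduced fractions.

(p,q) = (1/3, 1/4)

P1 indiff ⇒ q·2+(1-q)·3 = q·5+(1-q)·2 ⇒ q(-3) = (1-q)(-1) ⇒ q = 1/4
P2 indiff ⇒ p·4+(1-p)·3 = p·0+(1-p)·5 ⇒ p(4) = (1-p)(2) ⇒ p = 1/3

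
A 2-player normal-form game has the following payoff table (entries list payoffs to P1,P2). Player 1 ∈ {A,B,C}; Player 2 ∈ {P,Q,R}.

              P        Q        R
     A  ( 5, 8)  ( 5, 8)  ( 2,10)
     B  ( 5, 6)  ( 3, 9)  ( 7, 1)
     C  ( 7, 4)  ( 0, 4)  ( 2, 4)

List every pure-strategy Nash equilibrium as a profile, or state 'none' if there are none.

PSNE = {(C,P)}

(A,P): not NE [P1→C gives 7>5; P2→R gives 10>8]
(A,Q): not NE [P2→R gives 10>8]
(A,R): not NE [P1→B gives 7>2]
(B,P): not NE [P1→C gives 7>5; P2→Q gives 9>6]
(B,Q): not NE [P1→A gives 5>3]
(B,R): not NE [P2→Q gives 9>1]
(C,P): NE
(C,Q): not NE [P1→A gives 5>0]
(C,R): not NE [P1→B gives 7>2]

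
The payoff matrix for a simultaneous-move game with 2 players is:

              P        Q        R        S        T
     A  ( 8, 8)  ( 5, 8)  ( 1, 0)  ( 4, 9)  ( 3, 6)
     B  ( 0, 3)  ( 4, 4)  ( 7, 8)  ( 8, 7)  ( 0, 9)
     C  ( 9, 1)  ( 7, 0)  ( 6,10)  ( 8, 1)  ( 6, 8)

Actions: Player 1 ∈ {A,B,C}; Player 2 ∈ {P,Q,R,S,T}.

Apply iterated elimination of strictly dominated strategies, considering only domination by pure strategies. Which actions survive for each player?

IESDS → P1:{B,C} P2:{R,T}

P1 drop A (C beats it: P:9>8 Q:7>5 R:6>1 S:8>4 T:6>3)
P2 drop P (R beats it: B:8>3 C:10>1)
P2 drop Q (R beats it: B:8>4 C:10>0)
P2 drop S (R beats it: B:8>7 C:10>1)
P1→{B,C} P2→{R,T}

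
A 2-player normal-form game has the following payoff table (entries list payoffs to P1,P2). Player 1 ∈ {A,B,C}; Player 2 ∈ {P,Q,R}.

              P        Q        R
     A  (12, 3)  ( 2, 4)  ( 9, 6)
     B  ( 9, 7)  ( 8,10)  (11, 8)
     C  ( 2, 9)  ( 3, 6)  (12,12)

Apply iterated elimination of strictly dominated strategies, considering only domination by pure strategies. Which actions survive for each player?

P2 drop P (R beats it: A:6>3 B:8>7 C:12>9)
P1 drop A (B beats it: Q:8>2 R:11>9)
P1→{B,C} P2→{Q,R}

Remaining: P1:{B,C} P2:{Q,R}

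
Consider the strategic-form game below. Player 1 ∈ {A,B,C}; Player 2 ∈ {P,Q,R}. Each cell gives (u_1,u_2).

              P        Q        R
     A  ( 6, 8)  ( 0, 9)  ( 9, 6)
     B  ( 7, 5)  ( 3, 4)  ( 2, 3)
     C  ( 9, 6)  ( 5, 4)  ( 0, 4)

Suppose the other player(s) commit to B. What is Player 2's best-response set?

argmax u_2 = {P}

u_2(P vs B) = 5
u_2(Q vs B) = 4
u_2(R vs B) = 3
max payoff 5 at {P}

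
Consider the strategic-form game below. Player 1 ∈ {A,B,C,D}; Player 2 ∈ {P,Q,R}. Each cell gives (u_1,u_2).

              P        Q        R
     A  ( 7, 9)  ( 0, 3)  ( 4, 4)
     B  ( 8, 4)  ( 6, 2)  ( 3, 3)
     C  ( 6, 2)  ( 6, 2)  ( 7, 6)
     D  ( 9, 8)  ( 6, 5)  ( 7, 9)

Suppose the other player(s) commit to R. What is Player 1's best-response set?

u_1(A vs R) = 4
u_1(B vs R) = 3
u_1(C vs R) = 7
u_1(D vs R) = 7
max payoff 7 at {C,D}

P1 best: {C,D}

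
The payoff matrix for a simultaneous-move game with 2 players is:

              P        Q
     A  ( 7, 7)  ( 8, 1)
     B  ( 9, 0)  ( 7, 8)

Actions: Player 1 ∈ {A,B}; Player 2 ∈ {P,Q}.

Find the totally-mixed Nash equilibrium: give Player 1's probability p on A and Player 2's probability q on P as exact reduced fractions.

(p,q) = (4/7, 1/3)

P1 indiff ⇒ q·7+(1-q)·8 = q·9+(1-q)·7 ⇒ q(-2) = (1-q)(-1) ⇒ q = 1/3
P2 indiff ⇒ p·7+(1-p)·0 = p·1+(1-p)·8 ⇒ p(6) = (1-p)(8) ⇒ p = 4/7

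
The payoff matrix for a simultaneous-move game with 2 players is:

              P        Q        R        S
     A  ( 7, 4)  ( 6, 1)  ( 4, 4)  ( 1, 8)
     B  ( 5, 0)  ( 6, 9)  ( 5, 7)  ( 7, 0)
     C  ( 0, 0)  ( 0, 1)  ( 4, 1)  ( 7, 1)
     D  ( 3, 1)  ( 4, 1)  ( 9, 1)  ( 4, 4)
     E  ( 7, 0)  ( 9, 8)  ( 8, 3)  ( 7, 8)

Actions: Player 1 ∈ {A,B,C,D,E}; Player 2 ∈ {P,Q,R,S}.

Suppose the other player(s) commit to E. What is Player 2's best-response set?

P2 best: {Q,S}

u_2(P vs E) = 0
u_2(Q vs E) = 8
u_2(R vs E) = 3
u_2(S vs E) = 8
max payoff 8 at {Q,S}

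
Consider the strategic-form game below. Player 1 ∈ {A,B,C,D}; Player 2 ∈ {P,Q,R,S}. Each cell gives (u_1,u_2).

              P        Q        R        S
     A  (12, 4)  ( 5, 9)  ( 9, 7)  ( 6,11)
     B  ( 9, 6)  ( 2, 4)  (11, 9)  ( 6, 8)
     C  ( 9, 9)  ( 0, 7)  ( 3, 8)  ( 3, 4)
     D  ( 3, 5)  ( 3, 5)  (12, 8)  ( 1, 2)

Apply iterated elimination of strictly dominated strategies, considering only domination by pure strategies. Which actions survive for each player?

P1 drop C (A beats it: P:12>9 Q:5>0 R:9>3 S:6>3)
P2 drop P (R beats it: A:7>4 B:9>6 D:8>5)
P1→{A,B,D} P2→{Q,R,S}

IESDS → P1:{A,B,D} P2:{Q,R,S}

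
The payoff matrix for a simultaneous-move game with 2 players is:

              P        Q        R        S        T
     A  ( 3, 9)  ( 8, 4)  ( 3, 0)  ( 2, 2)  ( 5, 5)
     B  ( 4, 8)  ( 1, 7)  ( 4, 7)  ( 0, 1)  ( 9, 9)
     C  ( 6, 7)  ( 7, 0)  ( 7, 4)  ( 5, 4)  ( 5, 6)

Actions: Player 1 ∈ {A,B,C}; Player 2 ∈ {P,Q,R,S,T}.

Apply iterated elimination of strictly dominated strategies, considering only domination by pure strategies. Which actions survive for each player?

Remaining: P1:{B,C} P2:{P,T}

P2 drop Q (P beats it: A:9>4 B:8>7 C:7>0)
P2 drop R (P beats it: A:9>0 B:8>7 C:7>4)
P2 drop S (P beats it: A:9>2 B:8>1 C:7>4)
P1 drop A (B beats it: P:4>3 T:9>5)
P1→{B,C} P2→{P,T}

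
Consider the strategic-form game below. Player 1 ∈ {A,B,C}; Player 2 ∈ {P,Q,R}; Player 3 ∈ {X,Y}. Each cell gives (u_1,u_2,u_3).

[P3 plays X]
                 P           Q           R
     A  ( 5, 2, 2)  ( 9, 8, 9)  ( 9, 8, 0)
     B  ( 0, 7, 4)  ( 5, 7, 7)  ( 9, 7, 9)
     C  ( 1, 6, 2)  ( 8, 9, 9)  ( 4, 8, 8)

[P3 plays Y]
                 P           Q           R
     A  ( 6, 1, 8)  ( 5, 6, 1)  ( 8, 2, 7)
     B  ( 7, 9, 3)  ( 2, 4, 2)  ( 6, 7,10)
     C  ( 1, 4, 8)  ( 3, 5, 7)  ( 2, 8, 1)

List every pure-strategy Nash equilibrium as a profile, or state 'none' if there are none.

NE set: (A,Q,X)

(A,P,X): not NE [P2→R gives 8>2; P3→Y gives 8>2]
(A,P,Y): not NE [P1→B gives 7>6; P2→Q gives 6>1]
(A,Q,X): NE
(A,Q,Y): not NE [P3→X gives 9>1]
(A,R,X): not NE [P3→Y gives 7>0]
(A,R,Y): not NE [P2→Q gives 6>2]
(B,P,X): not NE [P1→A gives 5>0]
(B,P,Y): not NE [P3→X gives 4>3]
(B,Q,X): not NE [P1→A gives 9>5]
(B,Q,Y): not NE [P1→A gives 5>2; P2→P gives 9>4; P3→X gives 7>2]
(B,R,X): not NE [P3→Y gives 10>9]
(B,R,Y): not NE [P1→A gives 8>6; P2→P gives 9>7]
(C,P,X): not NE [P1→A gives 5>1; P2→Q gives 9>6; P3→Y gives 8>2]
(C,P,Y): not NE [P1→B gives 7>1; P2→R gives 8>4]
(C,Q,X): not NE [P1→A gives 9>8]
(C,Q,Y): not NE [P1→A gives 5>3; P2→R gives 8>5; P3→X gives 9>7]
(C,R,X): not NE [P1→B gives 9>4; P2→Q gives 9>8]
(C,R,Y): not NE [P1→A gives 8>2; P3→X gives 8>1]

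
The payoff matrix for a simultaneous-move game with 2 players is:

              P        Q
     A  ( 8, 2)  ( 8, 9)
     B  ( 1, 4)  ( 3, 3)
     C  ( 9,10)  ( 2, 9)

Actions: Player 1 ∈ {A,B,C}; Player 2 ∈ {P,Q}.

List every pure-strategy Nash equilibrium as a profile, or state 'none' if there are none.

(A,P): not NE [P1→C gives 9>8; P2→Q gives 9>2]
(A,Q): NE
(B,P): not NE [P1→C gives 9>1]
(B,Q): not NE [P1→A gives 8>3; P2→P gives 4>3]
(C,P): NE
(C,Q): not NE [P1→A gives 8>2; P2→P gives 10>9]

PSNE = {(A,Q), (C,P)}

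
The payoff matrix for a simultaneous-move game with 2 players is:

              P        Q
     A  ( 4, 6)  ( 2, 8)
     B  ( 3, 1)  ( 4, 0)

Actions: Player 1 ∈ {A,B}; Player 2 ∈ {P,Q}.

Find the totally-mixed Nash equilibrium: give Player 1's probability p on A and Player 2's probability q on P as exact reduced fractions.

P1 indiff ⇒ q·4+(1-q)·2 = q·3+(1-q)·4 ⇒ q(1) = (1-q)(2) ⇒ q = 2/3
P2 indiff ⇒ p·6+(1-p)·1 = p·8+(1-p)·0 ⇒ p(-2) = (1-p)(-1) ⇒ p = 1/3

P1 mixes 1/3 on A; P2 mixes 2/3 on P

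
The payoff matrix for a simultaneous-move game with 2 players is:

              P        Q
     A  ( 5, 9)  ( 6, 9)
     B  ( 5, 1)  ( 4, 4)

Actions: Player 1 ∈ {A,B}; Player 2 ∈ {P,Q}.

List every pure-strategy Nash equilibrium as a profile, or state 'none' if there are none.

Nash profiles: (A,P), (A,Q)

(A,P): NE
(A,Q): NE
(B,P): not NE [P2→Q gives 4>1]
(B,Q): not NE [P1→A gives 6>4]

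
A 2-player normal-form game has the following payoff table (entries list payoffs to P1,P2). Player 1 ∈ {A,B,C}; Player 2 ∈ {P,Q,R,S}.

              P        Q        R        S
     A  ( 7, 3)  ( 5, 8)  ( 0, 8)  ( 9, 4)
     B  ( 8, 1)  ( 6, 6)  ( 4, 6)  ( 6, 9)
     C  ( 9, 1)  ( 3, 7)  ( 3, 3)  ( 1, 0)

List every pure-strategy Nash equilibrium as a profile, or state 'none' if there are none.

(A,P): not NE [P1→C gives 9>7; P2→R gives 8>3]
(A,Q): not NE [P1→B gives 6>5]
(A,R): not NE [P1→B gives 4>0]
(A,S): not NE [P2→R gives 8>4]
(B,P): not NE [P1→C gives 9>8; P2→S gives 9>1]
(B,Q): not NE [P2→S gives 9>6]
(B,R): not NE [P2→S gives 9>6]
(B,S): not NE [P1→A gives 9>6]
(C,P): not NE [P2→Q gives 7>1]
(C,Q): not NE [P1→B gives 6>3]
(C,R): not NE [P1→B gives 4>3; P2→Q gives 7>3]
(C,S): not NE [P1→A gives 9>1; P2→Q gives 7>0]

PSNE: ∅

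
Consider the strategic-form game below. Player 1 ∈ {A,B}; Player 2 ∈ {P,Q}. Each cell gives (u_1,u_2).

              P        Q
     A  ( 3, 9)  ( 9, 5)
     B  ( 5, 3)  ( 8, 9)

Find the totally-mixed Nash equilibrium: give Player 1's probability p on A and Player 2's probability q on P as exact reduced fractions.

p=3/5, q=1/3

P1 indiff ⇒ q·3+(1-q)·9 = q·5+(1-q)·8 ⇒ q(-2) = (1-q)(-1) ⇒ q = 1/3
P2 indiff ⇒ p·9+(1-p)·3 = p·5+(1-p)·9 ⇒ p(4) = (1-p)(6) ⇒ p = 3/5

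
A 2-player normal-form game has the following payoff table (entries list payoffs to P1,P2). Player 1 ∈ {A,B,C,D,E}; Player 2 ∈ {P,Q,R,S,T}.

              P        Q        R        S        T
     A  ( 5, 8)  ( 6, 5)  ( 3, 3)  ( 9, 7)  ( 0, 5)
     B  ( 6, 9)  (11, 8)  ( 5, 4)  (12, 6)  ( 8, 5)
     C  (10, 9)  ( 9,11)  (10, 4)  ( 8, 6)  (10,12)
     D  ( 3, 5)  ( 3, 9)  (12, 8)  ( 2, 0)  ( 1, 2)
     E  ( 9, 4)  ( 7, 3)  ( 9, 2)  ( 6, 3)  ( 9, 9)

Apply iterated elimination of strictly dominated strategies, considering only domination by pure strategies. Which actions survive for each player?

P1 drop A (B beats it: P:6>5 Q:11>6 R:5>3 S:12>9 T:8>0)
P1 drop E (C beats it: P:10>9 Q:9>7 R:10>9 S:8>6 T:10>9)
P2 drop R (Q beats it: B:8>4 C:11>4 D:9>8)
P1 drop D (B beats it: P:6>3 Q:11>3 S:12>2 T:8>1)
P2 drop S (P beats it: B:9>6 C:9>6)
P1→{B,C} P2→{P,Q,T}

Remaining: P1:{B,C} P2:{P,Q,T}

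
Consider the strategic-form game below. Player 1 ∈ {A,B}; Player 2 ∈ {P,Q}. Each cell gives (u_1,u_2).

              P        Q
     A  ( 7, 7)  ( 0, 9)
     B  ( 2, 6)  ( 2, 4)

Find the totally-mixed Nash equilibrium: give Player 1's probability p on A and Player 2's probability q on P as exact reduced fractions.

P1 indiff ⇒ q·7+(1-q)·0 = q·2+(1-q)·2 ⇒ q(5) = (1-q)(2) ⇒ q = 2/7
P2 indiff ⇒ p·7+(1-p)·6 = p·9+(1-p)·4 ⇒ p(-2) = (1-p)(-2) ⇒ p = 1/2

p=1/2, q=2/7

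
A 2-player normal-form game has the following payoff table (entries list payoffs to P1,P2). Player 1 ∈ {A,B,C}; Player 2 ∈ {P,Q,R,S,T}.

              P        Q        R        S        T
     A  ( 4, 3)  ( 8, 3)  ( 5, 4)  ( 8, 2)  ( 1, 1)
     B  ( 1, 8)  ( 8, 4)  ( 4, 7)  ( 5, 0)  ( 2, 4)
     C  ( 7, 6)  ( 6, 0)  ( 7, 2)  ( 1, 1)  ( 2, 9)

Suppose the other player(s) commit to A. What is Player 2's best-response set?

u_2(P vs A) = 3
u_2(Q vs A) = 3
u_2(R vs A) = 4
u_2(S vs A) = 2
u_2(T vs A) = 1
max payoff 4 at {R}

argmax u_2 = {R}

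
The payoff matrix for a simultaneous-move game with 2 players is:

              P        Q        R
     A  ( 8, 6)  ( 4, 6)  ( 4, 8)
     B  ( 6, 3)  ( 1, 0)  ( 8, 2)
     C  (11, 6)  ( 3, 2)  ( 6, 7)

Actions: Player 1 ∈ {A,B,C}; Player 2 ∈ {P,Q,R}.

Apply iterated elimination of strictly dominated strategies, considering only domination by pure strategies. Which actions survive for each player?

P2 drop Q (R beats it: A:8>6 B:2>0 C:7>2)
P1 drop A (C beats it: P:11>8 R:6>4)
P1→{B,C} P2→{P,R}

Remaining: P1:{B,C} P2:{P,R}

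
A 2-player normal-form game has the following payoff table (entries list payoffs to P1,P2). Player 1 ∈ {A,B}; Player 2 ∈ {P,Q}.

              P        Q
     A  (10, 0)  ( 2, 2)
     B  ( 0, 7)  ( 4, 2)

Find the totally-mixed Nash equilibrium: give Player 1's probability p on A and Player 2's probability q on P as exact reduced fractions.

P1 indiff ⇒ q·10+(1-q)·2 = q·0+(1-q)·4 ⇒ q(10) = (1-q)(2) ⇒ q = 1/6
P2 indiff ⇒ p·0+(1-p)·7 = p·2+(1-p)·2 ⇒ p(-2) = (1-p)(-5) ⇒ p = 5/7

P1 mixes 5/7 on A; P2 mixes 1/6 on P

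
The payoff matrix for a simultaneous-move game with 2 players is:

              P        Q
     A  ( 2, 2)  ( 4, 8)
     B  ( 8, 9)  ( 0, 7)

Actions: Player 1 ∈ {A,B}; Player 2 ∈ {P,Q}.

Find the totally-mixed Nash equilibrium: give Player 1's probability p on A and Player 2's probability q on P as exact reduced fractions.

P1 indiff ⇒ q·2+(1-q)·4 = q·8+(1-q)·0 ⇒ q(-6) = (1-q)(-4) ⇒ q = 2/5
P2 indiff ⇒ p·2+(1-p)·9 = p·8+(1-p)·7 ⇒ p(-6) = (1-p)(-2) ⇒ p = 1/4

p=1/4, q=2/5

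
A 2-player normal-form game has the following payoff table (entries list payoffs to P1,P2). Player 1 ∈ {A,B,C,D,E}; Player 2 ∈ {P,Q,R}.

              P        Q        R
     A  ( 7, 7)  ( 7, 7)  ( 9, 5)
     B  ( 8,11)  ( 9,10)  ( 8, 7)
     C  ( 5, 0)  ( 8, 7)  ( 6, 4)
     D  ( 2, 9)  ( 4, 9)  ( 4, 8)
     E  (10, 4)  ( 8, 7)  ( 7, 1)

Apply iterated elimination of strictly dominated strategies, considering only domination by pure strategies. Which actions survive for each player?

Survivors P1:{B,E} P2:{P,Q}

P1 drop C (B beats it: P:8>5 Q:9>8 R:8>6)
P1 drop D (A beats it: P:7>2 Q:7>4 R:9>4)
P2 drop R (P beats it: A:7>5 B:11>7 E:4>1)
P1 drop A (B beats it: P:8>7 Q:9>7)
P1→{B,E} P2→{P,Q}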